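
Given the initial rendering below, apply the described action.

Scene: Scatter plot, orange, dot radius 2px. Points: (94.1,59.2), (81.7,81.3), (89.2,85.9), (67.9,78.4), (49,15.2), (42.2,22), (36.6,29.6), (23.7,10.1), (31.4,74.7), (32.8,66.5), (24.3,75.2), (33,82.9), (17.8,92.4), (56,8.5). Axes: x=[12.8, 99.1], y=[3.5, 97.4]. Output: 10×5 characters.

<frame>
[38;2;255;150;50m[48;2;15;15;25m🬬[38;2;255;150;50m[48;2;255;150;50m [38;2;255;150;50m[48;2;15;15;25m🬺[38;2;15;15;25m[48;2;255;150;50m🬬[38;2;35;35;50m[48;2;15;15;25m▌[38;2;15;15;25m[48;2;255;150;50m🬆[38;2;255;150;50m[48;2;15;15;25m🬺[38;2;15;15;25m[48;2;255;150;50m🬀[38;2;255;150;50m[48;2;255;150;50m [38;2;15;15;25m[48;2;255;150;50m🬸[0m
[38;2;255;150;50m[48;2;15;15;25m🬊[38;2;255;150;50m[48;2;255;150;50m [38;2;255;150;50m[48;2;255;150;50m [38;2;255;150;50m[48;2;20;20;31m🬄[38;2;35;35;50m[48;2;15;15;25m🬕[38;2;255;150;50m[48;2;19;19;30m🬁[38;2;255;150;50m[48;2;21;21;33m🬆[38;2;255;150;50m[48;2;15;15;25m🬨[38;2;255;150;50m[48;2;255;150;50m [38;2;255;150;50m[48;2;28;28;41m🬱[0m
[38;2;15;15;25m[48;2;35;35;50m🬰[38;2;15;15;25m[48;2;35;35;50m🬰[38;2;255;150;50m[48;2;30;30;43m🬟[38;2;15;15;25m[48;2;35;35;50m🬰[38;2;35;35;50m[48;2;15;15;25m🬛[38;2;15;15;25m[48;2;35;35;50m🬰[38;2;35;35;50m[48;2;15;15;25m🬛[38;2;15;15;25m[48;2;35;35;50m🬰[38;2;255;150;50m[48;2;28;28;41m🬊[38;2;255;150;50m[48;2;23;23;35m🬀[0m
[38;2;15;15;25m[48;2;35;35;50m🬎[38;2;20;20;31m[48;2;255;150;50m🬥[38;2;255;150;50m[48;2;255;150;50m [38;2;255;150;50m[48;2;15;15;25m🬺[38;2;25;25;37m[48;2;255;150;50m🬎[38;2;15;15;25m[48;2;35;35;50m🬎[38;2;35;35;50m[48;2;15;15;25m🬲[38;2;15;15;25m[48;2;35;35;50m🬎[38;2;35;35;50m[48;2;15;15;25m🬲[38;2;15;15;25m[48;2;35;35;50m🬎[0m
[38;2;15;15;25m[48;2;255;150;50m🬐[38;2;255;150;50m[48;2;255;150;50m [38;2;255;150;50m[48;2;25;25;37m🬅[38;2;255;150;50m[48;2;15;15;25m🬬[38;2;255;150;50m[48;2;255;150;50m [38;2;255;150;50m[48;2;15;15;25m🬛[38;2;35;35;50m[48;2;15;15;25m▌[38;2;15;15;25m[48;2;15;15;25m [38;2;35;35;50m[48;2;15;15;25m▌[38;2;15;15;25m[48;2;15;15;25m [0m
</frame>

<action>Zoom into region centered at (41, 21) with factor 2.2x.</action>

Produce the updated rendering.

<frame>
[38;2;15;15;25m[48;2;15;15;25m [38;2;15;15;25m[48;2;15;15;25m [38;2;35;35;50m[48;2;15;15;25m▌[38;2;15;15;25m[48;2;255;150;50m🬝[38;2;35;35;50m[48;2;15;15;25m▌[38;2;15;15;25m[48;2;15;15;25m [38;2;35;35;50m[48;2;15;15;25m▌[38;2;15;15;25m[48;2;15;15;25m [38;2;35;35;50m[48;2;15;15;25m▌[38;2;15;15;25m[48;2;15;15;25m [0m
[38;2;35;35;50m[48;2;15;15;25m🬂[38;2;35;35;50m[48;2;15;15;25m🬂[38;2;255;150;50m[48;2;31;31;45m🬇[38;2;255;150;50m[48;2;255;150;50m [38;2;255;150;50m[48;2;35;35;50m🬺[38;2;255;150;50m[48;2;28;28;41m🬱[38;2;35;35;50m[48;2;15;15;25m🬕[38;2;35;35;50m[48;2;15;15;25m🬂[38;2;35;35;50m[48;2;15;15;25m🬕[38;2;35;35;50m[48;2;15;15;25m🬂[0m
[38;2;23;23;35m[48;2;255;150;50m🬝[38;2;15;15;25m[48;2;35;35;50m🬰[38;2;35;35;50m[48;2;15;15;25m🬛[38;2;23;23;35m[48;2;255;150;50m🬺[38;2;255;150;50m[48;2;28;28;41m🬊[38;2;255;150;50m[48;2;255;150;50m [38;2;255;150;50m[48;2;255;150;50m [38;2;21;21;33m[48;2;255;150;50m🬊[38;2;35;35;50m[48;2;15;15;25m🬛[38;2;15;15;25m[48;2;35;35;50m🬰[0m
[38;2;255;150;50m[48;2;255;150;50m [38;2;255;150;50m[48;2;25;25;37m🬛[38;2;35;35;50m[48;2;15;15;25m🬲[38;2;15;15;25m[48;2;35;35;50m🬎[38;2;35;35;50m[48;2;15;15;25m🬲[38;2;15;15;25m[48;2;35;35;50m🬎[38;2;255;150;50m[48;2;35;35;50m🬊[38;2;255;150;50m[48;2;15;15;25m🬶[38;2;255;150;50m[48;2;15;15;25m🬺[38;2;19;19;30m[48;2;255;150;50m🬬[0m
[38;2;15;15;25m[48;2;255;150;50m🬺[38;2;15;15;25m[48;2;15;15;25m [38;2;35;35;50m[48;2;15;15;25m▌[38;2;15;15;25m[48;2;15;15;25m [38;2;35;35;50m[48;2;15;15;25m▌[38;2;15;15;25m[48;2;15;15;25m [38;2;35;35;50m[48;2;15;15;25m▌[38;2;15;15;25m[48;2;255;150;50m🬺[38;2;255;150;50m[48;2;21;21;33m🬆[38;2;15;15;25m[48;2;15;15;25m [0m
</frame>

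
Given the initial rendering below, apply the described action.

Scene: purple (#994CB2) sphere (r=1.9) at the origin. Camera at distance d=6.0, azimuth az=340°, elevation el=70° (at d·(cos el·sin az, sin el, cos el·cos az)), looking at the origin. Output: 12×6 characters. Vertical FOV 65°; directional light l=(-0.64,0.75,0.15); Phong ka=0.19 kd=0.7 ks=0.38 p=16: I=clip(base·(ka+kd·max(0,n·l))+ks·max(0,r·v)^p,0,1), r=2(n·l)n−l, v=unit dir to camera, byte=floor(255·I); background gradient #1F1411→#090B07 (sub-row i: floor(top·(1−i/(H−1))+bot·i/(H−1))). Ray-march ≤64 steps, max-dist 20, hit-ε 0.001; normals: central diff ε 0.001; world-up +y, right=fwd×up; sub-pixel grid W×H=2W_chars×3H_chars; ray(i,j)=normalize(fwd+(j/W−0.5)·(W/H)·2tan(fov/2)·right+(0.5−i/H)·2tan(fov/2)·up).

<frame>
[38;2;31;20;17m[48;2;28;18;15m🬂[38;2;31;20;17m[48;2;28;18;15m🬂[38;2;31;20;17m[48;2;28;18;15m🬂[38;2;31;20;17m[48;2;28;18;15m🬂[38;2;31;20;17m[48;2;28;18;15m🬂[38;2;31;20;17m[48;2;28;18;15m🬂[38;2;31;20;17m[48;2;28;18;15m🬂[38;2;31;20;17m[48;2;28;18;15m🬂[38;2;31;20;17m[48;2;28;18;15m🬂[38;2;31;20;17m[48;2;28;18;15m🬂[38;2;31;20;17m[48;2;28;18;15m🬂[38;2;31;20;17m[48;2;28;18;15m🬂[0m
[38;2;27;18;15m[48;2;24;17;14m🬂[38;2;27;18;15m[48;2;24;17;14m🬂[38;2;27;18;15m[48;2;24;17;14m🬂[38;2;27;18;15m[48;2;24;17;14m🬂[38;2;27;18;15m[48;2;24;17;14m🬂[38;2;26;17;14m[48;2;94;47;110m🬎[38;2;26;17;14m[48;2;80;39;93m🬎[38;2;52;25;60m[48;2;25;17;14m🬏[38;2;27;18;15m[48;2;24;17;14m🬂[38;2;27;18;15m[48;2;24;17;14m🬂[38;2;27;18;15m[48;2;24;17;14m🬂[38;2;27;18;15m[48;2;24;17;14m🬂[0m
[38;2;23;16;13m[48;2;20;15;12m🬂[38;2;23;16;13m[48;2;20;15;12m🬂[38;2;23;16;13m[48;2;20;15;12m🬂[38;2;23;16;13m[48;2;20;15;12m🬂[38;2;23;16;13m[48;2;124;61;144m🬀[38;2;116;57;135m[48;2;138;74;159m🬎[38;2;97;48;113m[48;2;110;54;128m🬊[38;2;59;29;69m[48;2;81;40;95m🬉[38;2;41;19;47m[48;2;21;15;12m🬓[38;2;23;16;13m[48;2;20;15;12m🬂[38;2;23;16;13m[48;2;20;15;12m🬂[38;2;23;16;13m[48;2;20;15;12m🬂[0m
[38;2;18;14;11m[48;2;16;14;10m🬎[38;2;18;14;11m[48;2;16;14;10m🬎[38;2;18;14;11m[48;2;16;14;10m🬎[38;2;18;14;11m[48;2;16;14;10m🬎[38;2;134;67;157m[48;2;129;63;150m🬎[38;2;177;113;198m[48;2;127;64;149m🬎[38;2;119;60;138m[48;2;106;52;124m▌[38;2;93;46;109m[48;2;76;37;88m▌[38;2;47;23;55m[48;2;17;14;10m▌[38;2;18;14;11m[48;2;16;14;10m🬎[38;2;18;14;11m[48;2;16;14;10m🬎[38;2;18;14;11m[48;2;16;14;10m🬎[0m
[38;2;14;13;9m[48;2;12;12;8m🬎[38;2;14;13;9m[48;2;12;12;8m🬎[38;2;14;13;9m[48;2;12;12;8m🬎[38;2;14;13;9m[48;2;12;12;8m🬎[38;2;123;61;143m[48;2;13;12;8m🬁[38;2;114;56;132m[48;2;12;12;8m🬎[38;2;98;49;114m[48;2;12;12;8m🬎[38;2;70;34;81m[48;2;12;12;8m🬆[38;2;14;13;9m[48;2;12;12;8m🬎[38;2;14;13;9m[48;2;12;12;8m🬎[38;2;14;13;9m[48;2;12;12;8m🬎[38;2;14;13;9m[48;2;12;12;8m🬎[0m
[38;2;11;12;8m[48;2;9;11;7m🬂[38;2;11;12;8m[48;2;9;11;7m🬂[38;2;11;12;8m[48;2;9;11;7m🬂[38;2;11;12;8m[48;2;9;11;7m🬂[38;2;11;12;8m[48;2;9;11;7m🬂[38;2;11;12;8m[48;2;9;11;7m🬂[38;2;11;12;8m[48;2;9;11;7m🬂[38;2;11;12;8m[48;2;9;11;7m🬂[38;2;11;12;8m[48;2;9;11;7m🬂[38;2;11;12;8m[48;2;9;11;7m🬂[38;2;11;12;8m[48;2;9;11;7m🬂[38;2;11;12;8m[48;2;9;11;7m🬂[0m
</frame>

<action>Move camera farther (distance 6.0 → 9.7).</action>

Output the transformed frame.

<frame>
[38;2;31;20;17m[48;2;28;18;15m🬂[38;2;31;20;17m[48;2;28;18;15m🬂[38;2;31;20;17m[48;2;28;18;15m🬂[38;2;31;20;17m[48;2;28;18;15m🬂[38;2;31;20;17m[48;2;28;18;15m🬂[38;2;31;20;17m[48;2;28;18;15m🬂[38;2;31;20;17m[48;2;28;18;15m🬂[38;2;31;20;17m[48;2;28;18;15m🬂[38;2;31;20;17m[48;2;28;18;15m🬂[38;2;31;20;17m[48;2;28;18;15m🬂[38;2;31;20;17m[48;2;28;18;15m🬂[38;2;31;20;17m[48;2;28;18;15m🬂[0m
[38;2;27;18;15m[48;2;24;17;14m🬂[38;2;27;18;15m[48;2;24;17;14m🬂[38;2;27;18;15m[48;2;24;17;14m🬂[38;2;27;18;15m[48;2;24;17;14m🬂[38;2;27;18;15m[48;2;24;17;14m🬂[38;2;27;18;15m[48;2;24;17;14m🬂[38;2;27;18;15m[48;2;24;17;14m🬂[38;2;27;18;15m[48;2;24;17;14m🬂[38;2;27;18;15m[48;2;24;17;14m🬂[38;2;27;18;15m[48;2;24;17;14m🬂[38;2;27;18;15m[48;2;24;17;14m🬂[38;2;27;18;15m[48;2;24;17;14m🬂[0m
[38;2;23;16;13m[48;2;20;15;12m🬂[38;2;23;16;13m[48;2;20;15;12m🬂[38;2;23;16;13m[48;2;20;15;12m🬂[38;2;23;16;13m[48;2;20;15;12m🬂[38;2;23;16;13m[48;2;20;15;12m🬂[38;2;22;16;12m[48;2;118;58;138m🬆[38;2;23;16;13m[48;2;90;44;105m🬂[38;2;53;26;62m[48;2;21;15;12m🬏[38;2;23;16;13m[48;2;20;15;12m🬂[38;2;23;16;13m[48;2;20;15;12m🬂[38;2;23;16;13m[48;2;20;15;12m🬂[38;2;23;16;13m[48;2;20;15;12m🬂[0m
[38;2;18;14;11m[48;2;16;14;10m🬎[38;2;18;14;11m[48;2;16;14;10m🬎[38;2;18;14;11m[48;2;16;14;10m🬎[38;2;18;14;11m[48;2;16;14;10m🬎[38;2;18;14;11m[48;2;16;14;10m🬎[38;2;154;87;175m[48;2;66;35;72m🬎[38;2;114;57;132m[48;2;90;44;105m▌[38;2;61;30;70m[48;2;17;14;10m🬄[38;2;18;14;11m[48;2;16;14;10m🬎[38;2;18;14;11m[48;2;16;14;10m🬎[38;2;18;14;11m[48;2;16;14;10m🬎[38;2;18;14;11m[48;2;16;14;10m🬎[0m
[38;2;14;13;9m[48;2;12;12;8m🬎[38;2;14;13;9m[48;2;12;12;8m🬎[38;2;14;13;9m[48;2;12;12;8m🬎[38;2;14;13;9m[48;2;12;12;8m🬎[38;2;14;13;9m[48;2;12;12;8m🬎[38;2;14;13;9m[48;2;12;12;8m🬎[38;2;14;13;9m[48;2;12;12;8m🬎[38;2;14;13;9m[48;2;12;12;8m🬎[38;2;14;13;9m[48;2;12;12;8m🬎[38;2;14;13;9m[48;2;12;12;8m🬎[38;2;14;13;9m[48;2;12;12;8m🬎[38;2;14;13;9m[48;2;12;12;8m🬎[0m
[38;2;11;12;8m[48;2;9;11;7m🬂[38;2;11;12;8m[48;2;9;11;7m🬂[38;2;11;12;8m[48;2;9;11;7m🬂[38;2;11;12;8m[48;2;9;11;7m🬂[38;2;11;12;8m[48;2;9;11;7m🬂[38;2;11;12;8m[48;2;9;11;7m🬂[38;2;11;12;8m[48;2;9;11;7m🬂[38;2;11;12;8m[48;2;9;11;7m🬂[38;2;11;12;8m[48;2;9;11;7m🬂[38;2;11;12;8m[48;2;9;11;7m🬂[38;2;11;12;8m[48;2;9;11;7m🬂[38;2;11;12;8m[48;2;9;11;7m🬂[0m
</frame>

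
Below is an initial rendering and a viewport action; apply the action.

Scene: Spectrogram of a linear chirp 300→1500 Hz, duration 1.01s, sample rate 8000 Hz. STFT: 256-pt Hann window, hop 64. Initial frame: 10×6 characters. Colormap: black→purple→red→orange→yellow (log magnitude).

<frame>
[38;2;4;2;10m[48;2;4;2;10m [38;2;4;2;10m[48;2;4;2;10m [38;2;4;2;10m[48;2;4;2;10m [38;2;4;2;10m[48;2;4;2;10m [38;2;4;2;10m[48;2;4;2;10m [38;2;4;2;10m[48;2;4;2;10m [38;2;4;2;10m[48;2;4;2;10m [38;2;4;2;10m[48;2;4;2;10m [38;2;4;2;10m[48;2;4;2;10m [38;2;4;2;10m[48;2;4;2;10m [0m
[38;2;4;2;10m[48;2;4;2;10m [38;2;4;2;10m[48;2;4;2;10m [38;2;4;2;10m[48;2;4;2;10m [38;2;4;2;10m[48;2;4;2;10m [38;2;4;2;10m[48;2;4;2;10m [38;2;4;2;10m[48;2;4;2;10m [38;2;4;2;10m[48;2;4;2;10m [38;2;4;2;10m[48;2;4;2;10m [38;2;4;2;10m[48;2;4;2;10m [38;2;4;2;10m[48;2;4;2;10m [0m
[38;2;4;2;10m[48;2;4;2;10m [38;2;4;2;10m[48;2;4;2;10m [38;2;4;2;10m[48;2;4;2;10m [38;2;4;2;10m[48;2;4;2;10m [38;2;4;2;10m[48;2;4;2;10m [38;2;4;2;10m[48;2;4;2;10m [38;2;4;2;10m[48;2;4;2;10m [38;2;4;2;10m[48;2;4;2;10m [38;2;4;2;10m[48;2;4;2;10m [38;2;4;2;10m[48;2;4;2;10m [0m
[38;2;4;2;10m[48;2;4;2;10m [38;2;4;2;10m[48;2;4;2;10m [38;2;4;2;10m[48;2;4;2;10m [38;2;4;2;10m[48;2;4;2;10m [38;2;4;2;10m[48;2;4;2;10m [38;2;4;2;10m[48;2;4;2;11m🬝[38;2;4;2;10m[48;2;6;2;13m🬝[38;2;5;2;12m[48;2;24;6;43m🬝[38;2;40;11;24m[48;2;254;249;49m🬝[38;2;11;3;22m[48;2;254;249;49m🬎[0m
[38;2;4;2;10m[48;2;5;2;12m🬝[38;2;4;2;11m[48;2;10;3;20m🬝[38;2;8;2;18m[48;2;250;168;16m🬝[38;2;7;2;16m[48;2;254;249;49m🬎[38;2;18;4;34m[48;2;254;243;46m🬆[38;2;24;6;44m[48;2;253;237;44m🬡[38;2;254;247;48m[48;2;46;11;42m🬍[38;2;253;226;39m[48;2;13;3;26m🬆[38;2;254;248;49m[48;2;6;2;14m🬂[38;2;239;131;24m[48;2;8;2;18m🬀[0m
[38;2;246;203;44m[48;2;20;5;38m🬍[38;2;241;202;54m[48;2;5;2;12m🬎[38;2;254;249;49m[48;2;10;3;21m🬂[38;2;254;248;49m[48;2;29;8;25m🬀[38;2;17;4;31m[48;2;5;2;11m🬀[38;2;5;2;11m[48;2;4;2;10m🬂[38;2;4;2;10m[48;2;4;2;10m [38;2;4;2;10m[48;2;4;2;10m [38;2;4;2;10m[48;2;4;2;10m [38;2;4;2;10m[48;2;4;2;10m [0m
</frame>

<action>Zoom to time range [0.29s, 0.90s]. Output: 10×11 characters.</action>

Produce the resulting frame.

<frame>
[38;2;4;2;10m[48;2;4;2;10m [38;2;4;2;10m[48;2;4;2;10m [38;2;4;2;10m[48;2;4;2;10m [38;2;4;2;10m[48;2;4;2;10m [38;2;4;2;10m[48;2;4;2;10m [38;2;4;2;10m[48;2;4;2;10m [38;2;4;2;10m[48;2;4;2;10m [38;2;4;2;10m[48;2;4;2;10m [38;2;4;2;10m[48;2;4;2;10m [38;2;4;2;10m[48;2;4;2;10m [0m
[38;2;4;2;10m[48;2;4;2;10m [38;2;4;2;10m[48;2;4;2;10m [38;2;4;2;10m[48;2;4;2;10m [38;2;4;2;10m[48;2;4;2;10m [38;2;4;2;10m[48;2;4;2;10m [38;2;4;2;10m[48;2;4;2;10m [38;2;4;2;10m[48;2;4;2;10m [38;2;4;2;10m[48;2;4;2;10m [38;2;4;2;10m[48;2;4;2;10m [38;2;4;2;10m[48;2;4;2;10m [0m
[38;2;4;2;10m[48;2;4;2;10m [38;2;4;2;10m[48;2;4;2;10m [38;2;4;2;10m[48;2;4;2;10m [38;2;4;2;10m[48;2;4;2;10m [38;2;4;2;10m[48;2;4;2;10m [38;2;4;2;10m[48;2;4;2;10m [38;2;4;2;10m[48;2;4;2;10m [38;2;4;2;10m[48;2;4;2;10m [38;2;4;2;10m[48;2;4;2;10m [38;2;4;2;10m[48;2;4;2;10m [0m
[38;2;4;2;10m[48;2;4;2;10m [38;2;4;2;10m[48;2;4;2;10m [38;2;4;2;10m[48;2;4;2;10m [38;2;4;2;10m[48;2;4;2;10m [38;2;4;2;10m[48;2;4;2;10m [38;2;4;2;10m[48;2;4;2;10m [38;2;4;2;10m[48;2;4;2;10m [38;2;4;2;10m[48;2;4;2;10m [38;2;4;2;10m[48;2;4;2;10m [38;2;4;2;10m[48;2;4;2;10m [0m
[38;2;4;2;10m[48;2;4;2;10m [38;2;4;2;10m[48;2;4;2;10m [38;2;4;2;10m[48;2;4;2;10m [38;2;4;2;10m[48;2;4;2;10m [38;2;4;2;10m[48;2;4;2;10m [38;2;4;2;10m[48;2;4;2;10m [38;2;4;2;10m[48;2;4;2;10m [38;2;4;2;10m[48;2;4;2;10m [38;2;4;2;10m[48;2;4;2;10m [38;2;4;2;10m[48;2;4;2;10m [0m
[38;2;4;2;10m[48;2;4;2;10m [38;2;4;2;10m[48;2;4;2;10m [38;2;4;2;10m[48;2;4;2;10m [38;2;4;2;10m[48;2;4;2;10m [38;2;4;2;10m[48;2;4;2;10m [38;2;4;2;10m[48;2;4;2;10m [38;2;4;2;10m[48;2;4;2;10m [38;2;4;2;10m[48;2;4;2;10m [38;2;4;2;10m[48;2;4;2;10m [38;2;4;2;10m[48;2;4;2;10m [0m
[38;2;4;2;10m[48;2;4;2;10m [38;2;4;2;10m[48;2;4;2;10m [38;2;4;2;10m[48;2;4;2;10m [38;2;4;2;10m[48;2;4;2;10m [38;2;4;2;10m[48;2;4;2;10m [38;2;4;2;10m[48;2;4;2;10m [38;2;4;2;10m[48;2;4;2;11m🬝[38;2;4;2;10m[48;2;5;2;11m🬎[38;2;4;2;10m[48;2;6;2;14m🬎[38;2;5;2;12m[48;2;14;4;28m🬝[0m
[38;2;4;2;10m[48;2;4;2;10m [38;2;4;2;10m[48;2;4;2;11m🬝[38;2;4;2;10m[48;2;5;2;12m🬎[38;2;4;2;10m[48;2;8;2;17m🬎[38;2;6;2;14m[48;2;27;6;49m🬝[38;2;25;6;28m[48;2;251;189;25m🬝[38;2;14;3;27m[48;2;254;248;49m🬎[38;2;10;3;20m[48;2;242;196;50m🬂[38;2;85;21;71m[48;2;254;242;46m🬡[38;2;249;218;44m[48;2;29;7;52m🬎[0m
[38;2;26;7;28m[48;2;252;195;27m🬝[38;2;15;4;29m[48;2;254;249;49m🬎[38;2;10;3;21m[48;2;243;200;48m🬂[38;2;83;20;73m[48;2;253;241;46m🬡[38;2;250;220;42m[48;2;27;6;49m🬎[38;2;252;219;37m[48;2;43;11;39m🬆[38;2;252;200;29m[48;2;13;3;25m🬂[38;2;77;18;88m[48;2;9;2;19m🬀[38;2;14;4;27m[48;2;5;2;12m🬀[38;2;5;2;13m[48;2;4;2;10m🬂[0m
[38;2;254;248;49m[48;2;35;8;40m🬂[38;2;250;194;29m[48;2;8;2;17m🬂[38;2;69;16;88m[48;2;8;2;17m🬀[38;2;13;4;26m[48;2;4;2;11m🬀[38;2;5;2;13m[48;2;4;2;10m🬂[38;2;4;2;11m[48;2;4;2;10m🬂[38;2;4;2;11m[48;2;4;2;10m🬀[38;2;4;2;10m[48;2;4;2;10m [38;2;4;2;10m[48;2;4;2;10m [38;2;4;2;10m[48;2;4;2;10m [0m
[38;2;4;2;11m[48;2;4;2;10m🬂[38;2;4;2;10m[48;2;4;2;10m [38;2;4;2;10m[48;2;4;2;10m [38;2;4;2;10m[48;2;4;2;10m [38;2;4;2;10m[48;2;4;2;10m [38;2;4;2;10m[48;2;4;2;10m [38;2;4;2;10m[48;2;4;2;10m [38;2;4;2;10m[48;2;4;2;10m [38;2;4;2;10m[48;2;4;2;10m [38;2;4;2;10m[48;2;4;2;10m [0m
</frame>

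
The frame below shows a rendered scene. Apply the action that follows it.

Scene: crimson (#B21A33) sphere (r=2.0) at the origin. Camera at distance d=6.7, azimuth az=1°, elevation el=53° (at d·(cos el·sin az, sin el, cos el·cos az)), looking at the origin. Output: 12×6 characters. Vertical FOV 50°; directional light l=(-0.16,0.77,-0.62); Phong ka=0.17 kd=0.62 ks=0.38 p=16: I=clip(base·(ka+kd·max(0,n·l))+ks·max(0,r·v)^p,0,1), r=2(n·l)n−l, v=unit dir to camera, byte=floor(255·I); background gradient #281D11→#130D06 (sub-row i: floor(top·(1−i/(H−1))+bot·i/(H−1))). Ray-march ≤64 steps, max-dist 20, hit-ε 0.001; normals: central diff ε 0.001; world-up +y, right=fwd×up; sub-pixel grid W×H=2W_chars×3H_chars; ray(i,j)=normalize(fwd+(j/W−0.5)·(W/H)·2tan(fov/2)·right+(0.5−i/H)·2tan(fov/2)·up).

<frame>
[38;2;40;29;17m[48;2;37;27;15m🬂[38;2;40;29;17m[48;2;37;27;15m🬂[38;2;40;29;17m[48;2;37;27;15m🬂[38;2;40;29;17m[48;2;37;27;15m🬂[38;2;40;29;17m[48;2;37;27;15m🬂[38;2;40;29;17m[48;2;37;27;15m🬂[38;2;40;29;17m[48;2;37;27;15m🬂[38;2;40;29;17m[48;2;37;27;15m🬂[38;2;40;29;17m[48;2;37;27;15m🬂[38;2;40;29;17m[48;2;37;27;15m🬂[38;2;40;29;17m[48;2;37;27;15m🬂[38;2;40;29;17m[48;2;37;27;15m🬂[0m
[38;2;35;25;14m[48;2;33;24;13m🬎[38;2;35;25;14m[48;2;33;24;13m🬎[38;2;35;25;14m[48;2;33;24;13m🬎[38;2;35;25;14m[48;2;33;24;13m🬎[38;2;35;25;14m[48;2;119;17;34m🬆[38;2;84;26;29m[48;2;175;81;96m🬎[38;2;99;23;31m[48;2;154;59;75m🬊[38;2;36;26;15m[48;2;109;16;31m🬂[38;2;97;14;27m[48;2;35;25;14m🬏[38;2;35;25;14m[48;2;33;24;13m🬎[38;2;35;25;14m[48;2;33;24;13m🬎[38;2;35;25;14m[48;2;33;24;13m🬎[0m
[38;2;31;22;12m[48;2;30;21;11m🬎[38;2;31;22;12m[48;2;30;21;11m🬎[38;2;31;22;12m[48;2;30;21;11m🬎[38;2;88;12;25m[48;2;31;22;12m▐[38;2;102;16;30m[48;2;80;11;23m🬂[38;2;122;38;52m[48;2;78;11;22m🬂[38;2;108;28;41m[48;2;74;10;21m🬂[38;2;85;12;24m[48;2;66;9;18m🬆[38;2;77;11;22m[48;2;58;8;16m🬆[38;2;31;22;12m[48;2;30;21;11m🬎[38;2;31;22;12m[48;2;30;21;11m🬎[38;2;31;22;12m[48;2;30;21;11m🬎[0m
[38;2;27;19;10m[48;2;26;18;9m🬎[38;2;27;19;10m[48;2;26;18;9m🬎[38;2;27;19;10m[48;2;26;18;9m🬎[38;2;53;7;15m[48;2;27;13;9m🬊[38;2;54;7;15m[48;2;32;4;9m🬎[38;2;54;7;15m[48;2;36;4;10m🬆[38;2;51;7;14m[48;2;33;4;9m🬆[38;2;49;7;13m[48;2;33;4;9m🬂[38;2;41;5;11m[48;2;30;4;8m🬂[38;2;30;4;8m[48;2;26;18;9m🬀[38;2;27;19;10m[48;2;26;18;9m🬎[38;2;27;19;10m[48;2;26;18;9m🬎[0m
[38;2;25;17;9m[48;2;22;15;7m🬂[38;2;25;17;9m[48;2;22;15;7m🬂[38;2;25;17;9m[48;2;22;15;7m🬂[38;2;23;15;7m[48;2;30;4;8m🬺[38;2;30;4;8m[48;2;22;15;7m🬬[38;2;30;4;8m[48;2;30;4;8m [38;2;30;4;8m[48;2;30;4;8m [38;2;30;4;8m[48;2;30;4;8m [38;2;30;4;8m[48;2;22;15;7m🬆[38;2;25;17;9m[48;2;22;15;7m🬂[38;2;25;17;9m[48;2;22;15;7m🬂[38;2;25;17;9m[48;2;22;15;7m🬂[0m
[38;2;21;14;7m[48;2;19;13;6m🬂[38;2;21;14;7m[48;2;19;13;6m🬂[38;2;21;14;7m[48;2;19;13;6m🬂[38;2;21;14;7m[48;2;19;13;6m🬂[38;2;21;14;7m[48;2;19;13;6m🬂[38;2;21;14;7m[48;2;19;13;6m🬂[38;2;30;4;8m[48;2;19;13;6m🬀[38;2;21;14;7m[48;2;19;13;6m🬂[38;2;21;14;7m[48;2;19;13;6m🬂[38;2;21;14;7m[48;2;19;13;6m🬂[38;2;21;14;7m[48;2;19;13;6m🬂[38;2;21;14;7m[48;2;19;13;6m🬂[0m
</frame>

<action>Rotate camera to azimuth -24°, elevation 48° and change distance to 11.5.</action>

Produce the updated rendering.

<frame>
[38;2;40;29;17m[48;2;37;27;15m🬂[38;2;40;29;17m[48;2;37;27;15m🬂[38;2;40;29;17m[48;2;37;27;15m🬂[38;2;40;29;17m[48;2;37;27;15m🬂[38;2;40;29;17m[48;2;37;27;15m🬂[38;2;40;29;17m[48;2;37;27;15m🬂[38;2;40;29;17m[48;2;37;27;15m🬂[38;2;40;29;17m[48;2;37;27;15m🬂[38;2;40;29;17m[48;2;37;27;15m🬂[38;2;40;29;17m[48;2;37;27;15m🬂[38;2;40;29;17m[48;2;37;27;15m🬂[38;2;40;29;17m[48;2;37;27;15m🬂[0m
[38;2;35;25;14m[48;2;33;24;13m🬎[38;2;35;25;14m[48;2;33;24;13m🬎[38;2;35;25;14m[48;2;33;24;13m🬎[38;2;35;25;14m[48;2;33;24;13m🬎[38;2;35;25;14m[48;2;33;24;13m🬎[38;2;35;25;14m[48;2;33;24;13m🬎[38;2;35;25;14m[48;2;33;24;13m🬎[38;2;35;25;14m[48;2;33;24;13m🬎[38;2;35;25;14m[48;2;33;24;13m🬎[38;2;35;25;14m[48;2;33;24;13m🬎[38;2;35;25;14m[48;2;33;24;13m🬎[38;2;35;25;14m[48;2;33;24;13m🬎[0m
[38;2;31;22;12m[48;2;30;21;11m🬎[38;2;31;22;12m[48;2;30;21;11m🬎[38;2;31;22;12m[48;2;30;21;11m🬎[38;2;31;22;12m[48;2;30;21;11m🬎[38;2;31;22;12m[48;2;106;15;30m🬝[38;2;97;19;29m[48;2;210;114;130m🬴[38;2;119;23;38m[48;2;79;11;22m🬆[38;2;65;9;18m[48;2;32;18;11m🬓[38;2;31;22;12m[48;2;30;21;11m🬎[38;2;31;22;12m[48;2;30;21;11m🬎[38;2;31;22;12m[48;2;30;21;11m🬎[38;2;31;22;12m[48;2;30;21;11m🬎[0m
[38;2;27;19;10m[48;2;26;18;9m🬎[38;2;27;19;10m[48;2;26;18;9m🬎[38;2;27;19;10m[48;2;26;18;9m🬎[38;2;27;19;10m[48;2;26;18;9m🬎[38;2;81;11;23m[48;2;31;16;10m🬁[38;2;70;9;20m[48;2;37;5;10m🬂[38;2;50;7;14m[48;2;30;4;8m🬂[38;2;30;4;8m[48;2;26;18;9m🬝[38;2;27;19;10m[48;2;26;18;9m🬎[38;2;27;19;10m[48;2;26;18;9m🬎[38;2;27;19;10m[48;2;26;18;9m🬎[38;2;27;19;10m[48;2;26;18;9m🬎[0m
[38;2;25;17;9m[48;2;22;15;7m🬂[38;2;25;17;9m[48;2;22;15;7m🬂[38;2;25;17;9m[48;2;22;15;7m🬂[38;2;25;17;9m[48;2;22;15;7m🬂[38;2;25;17;9m[48;2;22;15;7m🬂[38;2;23;15;7m[48;2;30;4;8m🬺[38;2;30;4;8m[48;2;22;15;7m🬂[38;2;25;17;9m[48;2;22;15;7m🬂[38;2;25;17;9m[48;2;22;15;7m🬂[38;2;25;17;9m[48;2;22;15;7m🬂[38;2;25;17;9m[48;2;22;15;7m🬂[38;2;25;17;9m[48;2;22;15;7m🬂[0m
[38;2;21;14;7m[48;2;19;13;6m🬂[38;2;21;14;7m[48;2;19;13;6m🬂[38;2;21;14;7m[48;2;19;13;6m🬂[38;2;21;14;7m[48;2;19;13;6m🬂[38;2;21;14;7m[48;2;19;13;6m🬂[38;2;21;14;7m[48;2;19;13;6m🬂[38;2;21;14;7m[48;2;19;13;6m🬂[38;2;21;14;7m[48;2;19;13;6m🬂[38;2;21;14;7m[48;2;19;13;6m🬂[38;2;21;14;7m[48;2;19;13;6m🬂[38;2;21;14;7m[48;2;19;13;6m🬂[38;2;21;14;7m[48;2;19;13;6m🬂[0m
</frame>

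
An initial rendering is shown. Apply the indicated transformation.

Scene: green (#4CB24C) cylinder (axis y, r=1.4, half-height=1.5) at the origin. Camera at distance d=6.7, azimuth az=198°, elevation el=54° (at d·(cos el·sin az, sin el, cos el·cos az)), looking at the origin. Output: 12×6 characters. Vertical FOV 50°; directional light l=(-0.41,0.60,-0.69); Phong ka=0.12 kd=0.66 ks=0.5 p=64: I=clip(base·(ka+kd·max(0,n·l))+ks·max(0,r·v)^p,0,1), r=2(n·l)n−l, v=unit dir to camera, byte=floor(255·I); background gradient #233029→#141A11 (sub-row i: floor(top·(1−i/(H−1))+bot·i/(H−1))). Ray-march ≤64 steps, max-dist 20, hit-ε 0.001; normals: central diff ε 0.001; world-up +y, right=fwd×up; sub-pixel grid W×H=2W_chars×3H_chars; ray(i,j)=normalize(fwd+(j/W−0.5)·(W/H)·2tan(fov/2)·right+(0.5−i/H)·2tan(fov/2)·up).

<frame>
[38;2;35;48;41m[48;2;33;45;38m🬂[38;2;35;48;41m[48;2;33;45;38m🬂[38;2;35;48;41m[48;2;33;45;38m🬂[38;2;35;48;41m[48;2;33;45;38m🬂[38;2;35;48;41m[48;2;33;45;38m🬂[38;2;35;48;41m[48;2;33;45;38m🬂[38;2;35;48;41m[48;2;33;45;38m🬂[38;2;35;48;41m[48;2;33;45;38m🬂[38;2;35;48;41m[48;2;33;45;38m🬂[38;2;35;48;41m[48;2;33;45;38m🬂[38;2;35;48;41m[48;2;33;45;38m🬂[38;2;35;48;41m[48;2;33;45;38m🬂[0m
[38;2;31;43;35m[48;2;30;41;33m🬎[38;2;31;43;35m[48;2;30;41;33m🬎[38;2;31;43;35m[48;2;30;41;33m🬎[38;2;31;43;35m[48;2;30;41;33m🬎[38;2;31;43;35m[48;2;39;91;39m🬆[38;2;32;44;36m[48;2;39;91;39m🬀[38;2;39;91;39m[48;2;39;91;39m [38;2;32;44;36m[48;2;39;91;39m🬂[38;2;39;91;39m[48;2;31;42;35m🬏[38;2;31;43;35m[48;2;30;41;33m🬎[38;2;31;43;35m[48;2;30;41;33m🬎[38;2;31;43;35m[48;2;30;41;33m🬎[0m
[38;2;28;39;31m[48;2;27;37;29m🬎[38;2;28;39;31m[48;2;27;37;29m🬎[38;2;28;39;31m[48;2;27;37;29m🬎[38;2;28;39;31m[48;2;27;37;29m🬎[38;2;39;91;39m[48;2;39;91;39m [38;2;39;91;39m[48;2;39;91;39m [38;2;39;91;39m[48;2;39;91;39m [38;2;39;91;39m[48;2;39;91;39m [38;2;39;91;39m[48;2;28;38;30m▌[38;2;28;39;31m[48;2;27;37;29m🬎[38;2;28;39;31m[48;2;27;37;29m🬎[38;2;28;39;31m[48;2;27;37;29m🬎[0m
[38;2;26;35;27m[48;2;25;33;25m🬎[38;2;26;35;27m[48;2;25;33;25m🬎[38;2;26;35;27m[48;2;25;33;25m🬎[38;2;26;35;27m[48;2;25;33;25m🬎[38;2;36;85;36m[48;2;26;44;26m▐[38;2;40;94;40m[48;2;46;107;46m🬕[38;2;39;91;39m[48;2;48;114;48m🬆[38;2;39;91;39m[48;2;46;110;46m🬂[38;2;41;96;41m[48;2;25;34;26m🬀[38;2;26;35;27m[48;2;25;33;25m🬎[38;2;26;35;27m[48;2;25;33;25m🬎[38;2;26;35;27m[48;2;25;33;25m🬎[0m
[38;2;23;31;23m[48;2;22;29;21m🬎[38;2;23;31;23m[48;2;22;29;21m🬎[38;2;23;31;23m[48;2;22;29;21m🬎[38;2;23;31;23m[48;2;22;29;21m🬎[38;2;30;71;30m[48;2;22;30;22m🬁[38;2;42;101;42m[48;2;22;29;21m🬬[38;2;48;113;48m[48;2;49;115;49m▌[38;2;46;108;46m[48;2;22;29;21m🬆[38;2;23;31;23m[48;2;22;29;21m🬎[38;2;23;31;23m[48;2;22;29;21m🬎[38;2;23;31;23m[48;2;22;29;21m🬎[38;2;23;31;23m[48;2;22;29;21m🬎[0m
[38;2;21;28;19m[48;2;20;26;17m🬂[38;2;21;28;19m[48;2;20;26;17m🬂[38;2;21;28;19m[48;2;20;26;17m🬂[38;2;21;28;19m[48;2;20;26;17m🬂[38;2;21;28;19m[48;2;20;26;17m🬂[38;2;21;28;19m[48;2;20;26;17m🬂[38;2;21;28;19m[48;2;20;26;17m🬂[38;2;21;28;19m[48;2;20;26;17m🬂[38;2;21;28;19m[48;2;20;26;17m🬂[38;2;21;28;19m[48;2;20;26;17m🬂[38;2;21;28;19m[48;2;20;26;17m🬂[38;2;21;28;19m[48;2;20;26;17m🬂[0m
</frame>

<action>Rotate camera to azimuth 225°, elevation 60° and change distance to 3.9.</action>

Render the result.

<frame>
[38;2;35;48;41m[48;2;33;45;38m🬂[38;2;34;46;39m[48;2;39;91;39m🬝[38;2;35;48;41m[48;2;39;91;39m🬀[38;2;39;91;39m[48;2;39;91;39m [38;2;39;91;39m[48;2;39;91;39m [38;2;39;91;39m[48;2;39;91;39m [38;2;39;91;39m[48;2;39;91;39m [38;2;39;91;39m[48;2;39;91;39m [38;2;39;91;39m[48;2;39;91;39m [38;2;39;91;39m[48;2;39;91;39m [38;2;39;91;39m[48;2;34;47;40m🬱[38;2;35;48;41m[48;2;33;45;38m🬂[0m
[38;2;31;43;35m[48;2;30;41;33m🬎[38;2;39;91;39m[48;2;39;91;39m [38;2;39;91;39m[48;2;39;91;39m [38;2;39;91;39m[48;2;39;91;39m [38;2;39;91;39m[48;2;39;91;39m [38;2;39;91;39m[48;2;39;91;39m [38;2;39;91;39m[48;2;39;91;39m [38;2;39;91;39m[48;2;39;91;39m [38;2;39;91;39m[48;2;39;91;39m [38;2;39;91;39m[48;2;39;91;39m [38;2;39;91;39m[48;2;39;91;39m [38;2;39;91;39m[48;2;31;42;34m▌[0m
[38;2;28;39;31m[48;2;27;37;29m🬎[38;2;39;91;39m[48;2;39;91;39m [38;2;39;91;39m[48;2;39;91;39m [38;2;39;91;39m[48;2;39;91;39m [38;2;39;91;39m[48;2;39;91;39m [38;2;39;91;39m[48;2;39;91;39m [38;2;39;91;39m[48;2;39;91;39m [38;2;39;91;39m[48;2;39;91;39m [38;2;39;91;39m[48;2;39;91;39m [38;2;39;91;39m[48;2;39;91;39m [38;2;39;91;39m[48;2;39;91;39m [38;2;39;91;39m[48;2;28;38;30m▌[0m
[38;2;26;35;27m[48;2;25;33;25m🬎[38;2;39;91;39m[48;2;25;34;26m🬉[38;2;39;91;39m[48;2;39;91;39m [38;2;39;91;39m[48;2;39;91;39m [38;2;39;91;39m[48;2;39;91;39m [38;2;39;91;39m[48;2;39;91;39m [38;2;39;91;39m[48;2;39;91;39m [38;2;39;91;39m[48;2;39;91;39m [38;2;39;91;39m[48;2;39;91;39m [38;2;39;91;39m[48;2;39;91;39m [38;2;39;91;39m[48;2;25;33;25m🬝[38;2;26;35;27m[48;2;25;33;25m🬎[0m
[38;2;23;31;23m[48;2;22;29;21m🬎[38;2;23;31;23m[48;2;22;29;21m🬎[38;2;47;110;47m[48;2;22;30;22m🬁[38;2;44;103;44m[48;2;22;29;21m🬬[38;2;39;91;39m[48;2;49;115;49m🬎[38;2;39;91;39m[48;2;48;114;48m🬎[38;2;39;91;39m[48;2;47;111;47m🬎[38;2;39;91;39m[48;2;45;106;45m🬎[38;2;41;98;41m[48;2;38;90;38m🬖[38;2;37;87;37m[48;2;22;29;21m🬆[38;2;23;31;23m[48;2;22;29;21m🬎[38;2;23;31;23m[48;2;22;29;21m🬎[0m
[38;2;21;28;19m[48;2;20;26;17m🬂[38;2;21;28;19m[48;2;20;26;17m🬂[38;2;21;28;19m[48;2;20;26;17m🬂[38;2;21;28;19m[48;2;20;26;17m🬂[38;2;48;114;48m[48;2;20;26;17m🬊[38;2;49;115;49m[48;2;48;114;48m🬲[38;2;47;111;47m[48;2;46;108;46m🬕[38;2;43;101;43m[48;2;20;26;17m🬝[38;2;39;92;39m[48;2;20;26;17m🬀[38;2;21;28;19m[48;2;20;26;17m🬂[38;2;21;28;19m[48;2;20;26;17m🬂[38;2;21;28;19m[48;2;20;26;17m🬂[0m
</frame>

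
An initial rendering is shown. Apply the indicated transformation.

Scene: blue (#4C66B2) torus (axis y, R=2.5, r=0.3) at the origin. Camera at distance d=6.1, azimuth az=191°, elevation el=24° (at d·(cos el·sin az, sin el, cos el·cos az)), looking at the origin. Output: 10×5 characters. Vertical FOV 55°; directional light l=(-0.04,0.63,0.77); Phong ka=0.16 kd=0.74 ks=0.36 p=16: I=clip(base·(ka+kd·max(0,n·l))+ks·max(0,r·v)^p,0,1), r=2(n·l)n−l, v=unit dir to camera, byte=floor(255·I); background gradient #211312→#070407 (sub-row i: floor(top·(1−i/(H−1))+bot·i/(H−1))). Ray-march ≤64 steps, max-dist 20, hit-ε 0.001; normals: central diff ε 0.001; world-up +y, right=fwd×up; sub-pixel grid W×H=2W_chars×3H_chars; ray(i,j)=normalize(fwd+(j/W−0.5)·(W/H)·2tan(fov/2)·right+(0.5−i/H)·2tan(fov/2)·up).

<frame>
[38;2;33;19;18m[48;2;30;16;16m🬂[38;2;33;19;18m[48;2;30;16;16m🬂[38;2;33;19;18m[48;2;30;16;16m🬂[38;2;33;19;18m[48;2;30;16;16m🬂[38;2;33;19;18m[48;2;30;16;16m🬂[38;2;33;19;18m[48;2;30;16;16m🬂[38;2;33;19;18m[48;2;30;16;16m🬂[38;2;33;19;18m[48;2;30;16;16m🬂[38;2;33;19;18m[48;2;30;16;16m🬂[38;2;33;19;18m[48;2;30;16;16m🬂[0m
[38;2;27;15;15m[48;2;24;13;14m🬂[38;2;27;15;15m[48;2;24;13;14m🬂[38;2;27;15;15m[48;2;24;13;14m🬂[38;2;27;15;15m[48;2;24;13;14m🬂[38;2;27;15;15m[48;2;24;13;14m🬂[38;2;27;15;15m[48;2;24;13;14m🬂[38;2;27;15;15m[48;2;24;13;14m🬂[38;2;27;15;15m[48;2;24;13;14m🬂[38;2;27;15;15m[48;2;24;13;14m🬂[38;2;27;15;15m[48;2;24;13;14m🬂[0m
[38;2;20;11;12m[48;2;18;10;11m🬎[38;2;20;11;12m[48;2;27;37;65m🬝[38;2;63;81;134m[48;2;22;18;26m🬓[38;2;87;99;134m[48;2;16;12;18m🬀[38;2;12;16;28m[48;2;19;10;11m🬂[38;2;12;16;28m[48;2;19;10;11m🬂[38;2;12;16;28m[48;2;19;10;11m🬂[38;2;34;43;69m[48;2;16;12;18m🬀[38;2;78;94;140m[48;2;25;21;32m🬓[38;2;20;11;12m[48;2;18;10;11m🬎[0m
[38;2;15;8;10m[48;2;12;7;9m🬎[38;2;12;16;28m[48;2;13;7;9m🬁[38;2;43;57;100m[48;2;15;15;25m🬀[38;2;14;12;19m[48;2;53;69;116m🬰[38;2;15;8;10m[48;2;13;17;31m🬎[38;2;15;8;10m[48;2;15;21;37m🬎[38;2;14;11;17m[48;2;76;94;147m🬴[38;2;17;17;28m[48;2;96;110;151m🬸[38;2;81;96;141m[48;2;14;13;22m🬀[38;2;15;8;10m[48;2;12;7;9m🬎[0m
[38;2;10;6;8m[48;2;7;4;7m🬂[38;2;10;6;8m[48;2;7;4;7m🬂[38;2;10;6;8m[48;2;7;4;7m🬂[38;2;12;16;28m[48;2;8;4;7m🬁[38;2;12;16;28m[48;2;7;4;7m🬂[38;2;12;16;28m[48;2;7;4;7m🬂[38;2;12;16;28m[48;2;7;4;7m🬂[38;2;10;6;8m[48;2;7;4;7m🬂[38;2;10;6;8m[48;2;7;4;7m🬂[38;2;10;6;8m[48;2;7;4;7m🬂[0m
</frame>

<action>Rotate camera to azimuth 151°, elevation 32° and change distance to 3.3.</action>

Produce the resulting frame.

<frame>
[38;2;33;19;18m[48;2;30;16;16m🬂[38;2;33;19;18m[48;2;30;16;16m🬂[38;2;33;19;18m[48;2;30;16;16m🬂[38;2;33;19;18m[48;2;30;16;16m🬂[38;2;33;19;18m[48;2;30;16;16m🬂[38;2;33;19;18m[48;2;30;16;16m🬂[38;2;33;19;18m[48;2;30;16;16m🬂[38;2;33;19;18m[48;2;30;16;16m🬂[38;2;33;19;18m[48;2;30;16;16m🬂[38;2;33;19;18m[48;2;30;16;16m🬂[0m
[38;2;25;14;14m[48;2;89;105;151m🬝[38;2;23;14;17m[48;2;28;37;62m🬬[38;2;19;18;26m[48;2;114;127;168m🬸[38;2;27;15;15m[48;2;12;16;28m🬂[38;2;25;14;14m[48;2;12;16;28m🬰[38;2;25;14;14m[48;2;12;16;28m🬰[38;2;25;14;14m[48;2;12;16;28m🬒[38;2;19;18;27m[48;2;46;58;92m🬴[38;2;41;54;93m[48;2;23;16;20m🬢[38;2;26;14;14m[48;2;67;83;129m🬎[0m
[38;2;52;63;95m[48;2;13;14;24m🬀[38;2;12;16;28m[48;2;19;10;11m🬂[38;2;20;11;12m[48;2;18;10;11m🬎[38;2;20;11;12m[48;2;18;10;11m🬎[38;2;20;11;12m[48;2;18;10;11m🬎[38;2;20;11;12m[48;2;18;10;11m🬎[38;2;20;11;12m[48;2;18;10;11m🬎[38;2;20;11;12m[48;2;18;10;11m🬎[38;2;12;16;28m[48;2;19;10;11m🬁[38;2;69;84;127m[48;2;21;20;31m🬁[0m
[38;2;15;8;10m[48;2;12;7;9m🬎[38;2;15;8;10m[48;2;12;7;9m🬎[38;2;15;8;10m[48;2;12;7;9m🬎[38;2;15;8;10m[48;2;12;7;9m🬎[38;2;15;8;10m[48;2;12;7;9m🬎[38;2;15;8;10m[48;2;12;7;9m🬎[38;2;15;8;10m[48;2;12;7;9m🬎[38;2;15;8;10m[48;2;12;7;9m🬎[38;2;15;8;10m[48;2;12;7;9m🬎[38;2;15;8;10m[48;2;12;7;9m🬎[0m
[38;2;10;6;8m[48;2;7;4;7m🬂[38;2;10;6;8m[48;2;7;4;7m🬂[38;2;10;6;8m[48;2;7;4;7m🬂[38;2;10;6;8m[48;2;7;4;7m🬂[38;2;10;6;8m[48;2;7;4;7m🬂[38;2;10;6;8m[48;2;7;4;7m🬂[38;2;10;6;8m[48;2;7;4;7m🬂[38;2;10;6;8m[48;2;7;4;7m🬂[38;2;10;6;8m[48;2;7;4;7m🬂[38;2;10;6;8m[48;2;7;4;7m🬂[0m
</frame>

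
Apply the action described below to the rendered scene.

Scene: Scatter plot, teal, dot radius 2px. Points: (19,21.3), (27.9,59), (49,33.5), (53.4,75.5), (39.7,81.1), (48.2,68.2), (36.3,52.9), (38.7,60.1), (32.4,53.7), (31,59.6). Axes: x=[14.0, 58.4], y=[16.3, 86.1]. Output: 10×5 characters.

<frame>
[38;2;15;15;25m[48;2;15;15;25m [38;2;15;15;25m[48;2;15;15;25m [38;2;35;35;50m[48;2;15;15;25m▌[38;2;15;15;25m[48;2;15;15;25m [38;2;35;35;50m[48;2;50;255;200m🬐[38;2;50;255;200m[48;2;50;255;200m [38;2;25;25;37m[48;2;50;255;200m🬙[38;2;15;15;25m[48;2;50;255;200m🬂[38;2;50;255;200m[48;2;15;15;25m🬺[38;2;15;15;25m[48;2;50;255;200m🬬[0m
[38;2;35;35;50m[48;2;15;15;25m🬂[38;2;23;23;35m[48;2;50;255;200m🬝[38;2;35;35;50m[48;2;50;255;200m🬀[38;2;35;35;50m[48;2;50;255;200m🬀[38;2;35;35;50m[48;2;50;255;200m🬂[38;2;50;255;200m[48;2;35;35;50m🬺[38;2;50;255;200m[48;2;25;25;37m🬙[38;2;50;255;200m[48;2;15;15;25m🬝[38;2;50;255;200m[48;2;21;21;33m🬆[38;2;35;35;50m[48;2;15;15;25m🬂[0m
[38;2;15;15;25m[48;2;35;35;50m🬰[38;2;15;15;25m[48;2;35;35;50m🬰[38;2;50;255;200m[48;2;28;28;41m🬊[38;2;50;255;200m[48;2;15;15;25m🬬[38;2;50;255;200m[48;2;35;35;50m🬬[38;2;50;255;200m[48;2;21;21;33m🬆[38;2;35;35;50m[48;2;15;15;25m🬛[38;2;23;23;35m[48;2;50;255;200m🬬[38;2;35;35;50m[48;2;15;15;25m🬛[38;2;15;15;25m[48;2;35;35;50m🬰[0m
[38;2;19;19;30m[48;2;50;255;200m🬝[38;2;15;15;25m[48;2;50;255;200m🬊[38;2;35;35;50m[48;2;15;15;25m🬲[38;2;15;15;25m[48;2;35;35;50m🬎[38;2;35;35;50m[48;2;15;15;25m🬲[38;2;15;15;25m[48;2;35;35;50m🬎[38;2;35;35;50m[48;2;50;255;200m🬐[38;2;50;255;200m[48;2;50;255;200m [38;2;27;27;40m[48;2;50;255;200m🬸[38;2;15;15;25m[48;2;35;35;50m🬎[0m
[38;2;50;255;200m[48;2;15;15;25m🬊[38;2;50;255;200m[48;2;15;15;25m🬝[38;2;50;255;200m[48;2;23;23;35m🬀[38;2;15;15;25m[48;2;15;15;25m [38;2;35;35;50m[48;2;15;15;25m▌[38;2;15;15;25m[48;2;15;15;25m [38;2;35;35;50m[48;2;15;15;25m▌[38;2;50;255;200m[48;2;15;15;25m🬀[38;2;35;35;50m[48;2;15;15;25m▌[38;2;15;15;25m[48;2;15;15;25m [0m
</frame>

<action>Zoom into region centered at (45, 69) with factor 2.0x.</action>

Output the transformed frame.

<frame>
[38;2;15;15;25m[48;2;15;15;25m [38;2;15;15;25m[48;2;50;255;200m🬆[38;2;50;255;200m[48;2;15;15;25m🬺[38;2;15;15;25m[48;2;50;255;200m🬬[38;2;35;35;50m[48;2;15;15;25m▌[38;2;15;15;25m[48;2;15;15;25m [38;2;35;35;50m[48;2;15;15;25m▌[38;2;15;15;25m[48;2;15;15;25m [38;2;23;23;35m[48;2;50;255;200m🬬[38;2;15;15;25m[48;2;15;15;25m [0m
[38;2;35;35;50m[48;2;15;15;25m🬂[38;2;50;255;200m[48;2;19;19;30m🬁[38;2;50;255;200m[48;2;21;21;33m🬆[38;2;35;35;50m[48;2;15;15;25m🬂[38;2;35;35;50m[48;2;15;15;25m🬕[38;2;35;35;50m[48;2;15;15;25m🬂[38;2;27;27;40m[48;2;50;255;200m🬬[38;2;50;255;200m[48;2;25;25;37m🬫[38;2;50;255;200m[48;2;50;255;200m [38;2;50;255;200m[48;2;23;23;35m🬃[0m
[38;2;15;15;25m[48;2;35;35;50m🬰[38;2;15;15;25m[48;2;35;35;50m🬰[38;2;27;27;40m[48;2;50;255;200m🬬[38;2;15;15;25m[48;2;35;35;50m🬰[38;2;35;35;50m[48;2;15;15;25m🬛[38;2;15;15;25m[48;2;50;255;200m🬐[38;2;50;255;200m[48;2;50;255;200m [38;2;19;19;30m[48;2;50;255;200m🬸[38;2;50;255;200m[48;2;27;27;40m🬀[38;2;15;15;25m[48;2;35;35;50m🬰[0m
[38;2;15;15;25m[48;2;35;35;50m🬎[38;2;15;15;25m[48;2;50;255;200m🬀[38;2;50;255;200m[48;2;50;255;200m [38;2;23;23;35m[48;2;50;255;200m🬸[38;2;35;35;50m[48;2;15;15;25m🬲[38;2;15;15;25m[48;2;35;35;50m🬎[38;2;50;255;200m[48;2;27;27;40m🬀[38;2;15;15;25m[48;2;35;35;50m🬎[38;2;35;35;50m[48;2;15;15;25m🬲[38;2;15;15;25m[48;2;35;35;50m🬎[0m
[38;2;15;15;25m[48;2;50;255;200m🬐[38;2;50;255;200m[48;2;50;255;200m [38;2;50;255;200m[48;2;20;20;31m🬄[38;2;15;15;25m[48;2;15;15;25m [38;2;35;35;50m[48;2;15;15;25m▌[38;2;15;15;25m[48;2;15;15;25m [38;2;35;35;50m[48;2;15;15;25m▌[38;2;15;15;25m[48;2;15;15;25m [38;2;35;35;50m[48;2;15;15;25m▌[38;2;15;15;25m[48;2;15;15;25m [0m
</frame>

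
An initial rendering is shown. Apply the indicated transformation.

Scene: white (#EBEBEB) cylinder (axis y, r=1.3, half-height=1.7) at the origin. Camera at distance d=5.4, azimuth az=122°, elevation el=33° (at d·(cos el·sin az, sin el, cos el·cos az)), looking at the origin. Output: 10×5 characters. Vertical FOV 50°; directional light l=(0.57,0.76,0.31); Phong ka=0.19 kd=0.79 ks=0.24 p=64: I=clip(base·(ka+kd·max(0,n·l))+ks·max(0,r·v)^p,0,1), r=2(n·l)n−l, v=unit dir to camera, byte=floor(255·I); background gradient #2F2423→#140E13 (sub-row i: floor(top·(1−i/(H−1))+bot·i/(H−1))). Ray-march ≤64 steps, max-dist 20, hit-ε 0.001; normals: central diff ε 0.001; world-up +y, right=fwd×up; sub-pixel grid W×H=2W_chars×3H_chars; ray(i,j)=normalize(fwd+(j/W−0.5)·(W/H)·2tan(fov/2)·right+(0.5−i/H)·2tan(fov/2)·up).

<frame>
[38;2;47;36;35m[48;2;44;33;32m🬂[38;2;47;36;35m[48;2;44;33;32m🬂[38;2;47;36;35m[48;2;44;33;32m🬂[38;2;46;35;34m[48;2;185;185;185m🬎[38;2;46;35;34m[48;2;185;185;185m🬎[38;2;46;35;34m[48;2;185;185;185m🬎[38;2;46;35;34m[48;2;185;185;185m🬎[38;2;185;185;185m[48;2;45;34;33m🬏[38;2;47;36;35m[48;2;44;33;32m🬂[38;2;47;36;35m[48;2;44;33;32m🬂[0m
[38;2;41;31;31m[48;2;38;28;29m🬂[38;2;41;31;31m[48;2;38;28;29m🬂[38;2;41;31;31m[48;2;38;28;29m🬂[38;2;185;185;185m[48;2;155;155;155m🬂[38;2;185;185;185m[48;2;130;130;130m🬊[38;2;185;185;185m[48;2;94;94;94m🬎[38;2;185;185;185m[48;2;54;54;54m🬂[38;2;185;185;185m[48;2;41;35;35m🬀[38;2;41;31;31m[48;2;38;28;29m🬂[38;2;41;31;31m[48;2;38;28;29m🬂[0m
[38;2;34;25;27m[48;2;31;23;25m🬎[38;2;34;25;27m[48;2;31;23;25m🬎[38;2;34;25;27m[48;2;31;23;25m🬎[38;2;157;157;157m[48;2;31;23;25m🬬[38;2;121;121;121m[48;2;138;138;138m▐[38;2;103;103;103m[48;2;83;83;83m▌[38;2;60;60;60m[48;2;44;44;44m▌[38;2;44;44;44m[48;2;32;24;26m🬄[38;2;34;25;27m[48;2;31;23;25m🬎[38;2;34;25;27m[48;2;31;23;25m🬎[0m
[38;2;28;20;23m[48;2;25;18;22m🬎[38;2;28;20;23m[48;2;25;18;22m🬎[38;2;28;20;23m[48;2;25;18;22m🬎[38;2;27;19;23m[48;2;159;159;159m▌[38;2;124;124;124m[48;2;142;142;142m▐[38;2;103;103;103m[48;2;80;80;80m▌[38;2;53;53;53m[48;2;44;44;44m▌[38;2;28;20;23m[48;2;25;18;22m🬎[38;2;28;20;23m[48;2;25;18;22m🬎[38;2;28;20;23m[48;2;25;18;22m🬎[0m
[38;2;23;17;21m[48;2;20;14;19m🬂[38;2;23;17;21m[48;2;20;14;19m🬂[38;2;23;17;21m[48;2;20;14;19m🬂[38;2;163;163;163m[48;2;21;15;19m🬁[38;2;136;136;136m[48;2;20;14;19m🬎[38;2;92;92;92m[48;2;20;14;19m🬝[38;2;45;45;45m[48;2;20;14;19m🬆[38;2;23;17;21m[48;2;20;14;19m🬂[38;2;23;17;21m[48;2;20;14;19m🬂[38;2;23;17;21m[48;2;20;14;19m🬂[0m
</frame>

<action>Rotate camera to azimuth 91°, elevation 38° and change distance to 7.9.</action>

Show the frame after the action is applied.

<frame>
[38;2;47;36;35m[48;2;44;33;32m🬂[38;2;47;36;35m[48;2;44;33;32m🬂[38;2;47;36;35m[48;2;44;33;32m🬂[38;2;47;36;35m[48;2;44;33;32m🬂[38;2;47;36;35m[48;2;44;33;32m🬂[38;2;47;36;35m[48;2;44;33;32m🬂[38;2;47;36;35m[48;2;44;33;32m🬂[38;2;47;36;35m[48;2;44;33;32m🬂[38;2;47;36;35m[48;2;44;33;32m🬂[38;2;47;36;35m[48;2;44;33;32m🬂[0m
[38;2;41;31;31m[48;2;38;28;29m🬂[38;2;41;31;31m[48;2;38;28;29m🬂[38;2;41;31;31m[48;2;38;28;29m🬂[38;2;39;29;30m[48;2;137;137;137m🬝[38;2;41;31;31m[48;2;185;185;185m🬂[38;2;41;31;31m[48;2;185;185;185m🬂[38;2;185;185;185m[48;2;41;33;34m🬓[38;2;41;31;31m[48;2;38;28;29m🬂[38;2;41;31;31m[48;2;38;28;29m🬂[38;2;41;31;31m[48;2;38;28;29m🬂[0m
[38;2;34;25;27m[48;2;31;23;25m🬎[38;2;34;25;27m[48;2;31;23;25m🬎[38;2;34;25;27m[48;2;31;23;25m🬎[38;2;34;25;27m[48;2;31;23;25m🬎[38;2;163;163;163m[48;2;161;161;161m🬄[38;2;185;185;185m[48;2;135;135;135m🬀[38;2;89;89;89m[48;2;33;24;26m▌[38;2;34;25;27m[48;2;31;23;25m🬎[38;2;34;25;27m[48;2;31;23;25m🬎[38;2;34;25;27m[48;2;31;23;25m🬎[0m
[38;2;28;20;23m[48;2;25;18;22m🬎[38;2;28;20;23m[48;2;25;18;22m🬎[38;2;28;20;23m[48;2;25;18;22m🬎[38;2;28;20;23m[48;2;25;18;22m🬎[38;2;161;161;161m[48;2;155;155;155m🬬[38;2;149;149;149m[48;2;122;122;122m▌[38;2;70;70;70m[48;2;27;19;23m▌[38;2;28;20;23m[48;2;25;18;22m🬎[38;2;28;20;23m[48;2;25;18;22m🬎[38;2;28;20;23m[48;2;25;18;22m🬎[0m
[38;2;23;17;21m[48;2;20;14;19m🬂[38;2;23;17;21m[48;2;20;14;19m🬂[38;2;23;17;21m[48;2;20;14;19m🬂[38;2;23;17;21m[48;2;20;14;19m🬂[38;2;23;17;21m[48;2;20;14;19m🬂[38;2;23;17;21m[48;2;20;14;19m🬂[38;2;23;17;21m[48;2;20;14;19m🬂[38;2;23;17;21m[48;2;20;14;19m🬂[38;2;23;17;21m[48;2;20;14;19m🬂[38;2;23;17;21m[48;2;20;14;19m🬂[0m
</frame>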